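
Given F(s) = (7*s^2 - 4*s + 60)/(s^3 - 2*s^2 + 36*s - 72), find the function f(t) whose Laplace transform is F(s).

Factor the denominator: s^3 - 2*s^2 + 36*s - 72 = (s - 2)*(s^2 + 36).
Partial fraction decomposition gives [2/(s - 2)] + [5*s/(s^2 + 36)] + [6/(s^2 + 36)].
Invert each term: 2/(s - 2) ↔ 2e^(2t); 5·s/(s^2 + 36) ↔ 5cos(6t); 1·6/(s^2 + 36) ↔ sin(6t).

f(t) = 2*exp(2*t) + sin(6*t) + 5*cos(6*t)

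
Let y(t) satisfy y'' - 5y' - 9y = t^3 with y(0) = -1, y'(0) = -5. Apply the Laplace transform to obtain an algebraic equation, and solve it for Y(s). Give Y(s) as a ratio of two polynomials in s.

Take the Laplace transform of both sides.
With L{y''} = s^2 Y - s·y(0) - y'(0) and L{y'} = sY - y(0), with y(0) = -1, y'(0) = -5: the LHS transforms to (s^2 - 5*s - 9)Y - (-s).
The right side is L{t^3} = 6/s^4.
So (s^2 - 5*s - 9)Y = 6/s^4 + (-s).
Solve for Y(s) and write it as one ratio of polynomials.

Y(s) = (-s^5 + 6)/(s^6 - 5*s^5 - 9*s^4)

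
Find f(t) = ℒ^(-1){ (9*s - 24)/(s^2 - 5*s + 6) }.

Factor the denominator: s^2 - 5*s + 6 = (s - 3)*(s - 2).
Partial fraction decomposition gives [3/(s - 3)] + [6/(s - 2)].
Invert each term: 3/(s - 3) ↔ 3e^(3t); 6/(s - 2) ↔ 6e^(2t).

f(t) = 3*exp(3*t) + 6*exp(2*t)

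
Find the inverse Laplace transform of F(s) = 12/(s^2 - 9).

4*sinh(3*t)

Since L{sinh(3t)} = 3/(s^2 - 9), the inverse is sinh(3*t), scaled by 4.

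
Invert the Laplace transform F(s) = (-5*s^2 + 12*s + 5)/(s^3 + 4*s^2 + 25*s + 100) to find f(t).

Factor the denominator: s^3 + 4*s^2 + 25*s + 100 = (s + 4)*(s^2 + 25).
Partial fraction decomposition gives [-3/(s + 4)] + [-2*s/(s^2 + 25)] + [20/(s^2 + 25)].
Invert each term: -3/(s + 4) ↔ -3e^(-4t); -2·s/(s^2 + 25) ↔ -2cos(5t); 4·5/(s^2 + 25) ↔ 4sin(5t).

f(t) = 4*sin(5*t) - 2*cos(5*t) - 3*exp(-4*t)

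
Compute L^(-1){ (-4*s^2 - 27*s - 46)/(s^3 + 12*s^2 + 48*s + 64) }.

Factor the denominator: s^3 + 12*s^2 + 48*s + 64 = (s + 4)^3.
Partial fraction decomposition gives [-4/(s + 4)] + [5/(s + 4)^2] + [-2/(s + 4)^3].
Invert each term: -4/(s + 4) ↔ -4e^(-4t); 5/(s + 4)^2 ↔ 5t·e^(-4t); -2/(s + 4)^3 ↔ (-1)t^2·e^(-4t).

-t^2*exp(-4*t) + 5*t*exp(-4*t) - 4*exp(-4*t)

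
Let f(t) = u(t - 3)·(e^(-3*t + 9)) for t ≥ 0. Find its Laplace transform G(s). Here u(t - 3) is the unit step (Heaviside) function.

By the second shifting theorem, L{u(t - c)·g(t - c)} = e^(-cs)·H(s) with c = 3 and H(s) = L{g(t)}.
L{e^(-3t)} = 1/(s + 3).

G(s) = exp(-3*s)/(s + 3)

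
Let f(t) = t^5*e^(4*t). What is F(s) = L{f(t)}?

F(s) = 120/(s - 4)^6

L{t^5} = 5!/s^6 = 120/s^6.
By the first shifting theorem, multiplying by e^(4t) replaces s with s - 4.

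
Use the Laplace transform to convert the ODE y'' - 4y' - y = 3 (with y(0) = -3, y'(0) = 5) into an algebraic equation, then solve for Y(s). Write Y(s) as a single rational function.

Transform both sides with L{·}.
Using L{y''} = s^2 Y - s·y(0) - y'(0) and L{y'} = sY - y(0), with y(0) = -3, y'(0) = 5, the left side becomes (s^2 - 4*s - 1)Y - (-3*s + 17).
The right side is L{3} = 3/s.
So (s^2 - 4*s - 1)Y = 3/s + (-3*s + 17).
Isolate Y and clear denominators.

Y(s) = (-3*s^2 + 17*s + 3)/(s^3 - 4*s^2 - s)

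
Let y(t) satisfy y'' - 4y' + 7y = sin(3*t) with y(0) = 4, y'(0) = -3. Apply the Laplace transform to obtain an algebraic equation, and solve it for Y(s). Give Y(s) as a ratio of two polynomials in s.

Apply the Laplace transform to the equation.
With L{y''} = s^2 Y - s·y(0) - y'(0) and L{y'} = sY - y(0), with y(0) = 4, y'(0) = -3: the LHS transforms to (s^2 - 4*s + 7)Y - (4*s - 19).
The right side is L{sin(3*t)} = 3/(s^2 + 9).
So (s^2 - 4*s + 7)Y = 3/(s^2 + 9) + (4*s - 19).
Divide through and combine into a single rational function.

Y(s) = (4*s^3 - 19*s^2 + 36*s - 168)/(s^4 - 4*s^3 + 16*s^2 - 36*s + 63)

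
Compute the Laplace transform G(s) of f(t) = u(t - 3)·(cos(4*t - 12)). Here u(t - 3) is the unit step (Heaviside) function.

By the second shifting theorem, L{u(t - c)·g(t - c)} = e^(-cs)·H(s) with c = 3 and H(s) = L{g(t)}.
L{cos(4t)} = s/(s^2 + 16).

G(s) = s*exp(-3*s)/(s^2 + 16)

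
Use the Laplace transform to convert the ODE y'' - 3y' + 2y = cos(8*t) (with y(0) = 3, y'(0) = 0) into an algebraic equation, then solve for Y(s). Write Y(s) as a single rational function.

Y(s) = (3*s^3 - 9*s^2 + 193*s - 576)/(s^4 - 3*s^3 + 66*s^2 - 192*s + 128)

Take the Laplace transform of both sides.
The derivative rules (L{y''} = s^2 Y - s·y(0) - y'(0) and L{y'} = sY - y(0), with y(0) = 3, y'(0) = 0) turn the left side into (s^2 - 3*s + 2)Y - (3*s - 9).
The right side is L{cos(8*t)} = s/(s^2 + 64).
So (s^2 - 3*s + 2)Y = s/(s^2 + 64) + (3*s - 9).
Solve for Y(s) and write it as one ratio of polynomials.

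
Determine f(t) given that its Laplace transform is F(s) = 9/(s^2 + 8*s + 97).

f(t) = exp(-4*t)*sin(9*t)

Rewrite the denominator: s^2 + 8*s + 97 = (s + 4)^2 + 81.
The form in (s + 4) signals a first-shifting-theorem factor e^(-4t).
Since L{sin(9t)} = 9/(s^2 + 81), the inverse is e^(-4*t)*sin(9*t).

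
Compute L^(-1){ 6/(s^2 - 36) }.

Since L{sinh(6t)} = 6/(s^2 - 36), the inverse is sinh(6*t).

sinh(6*t)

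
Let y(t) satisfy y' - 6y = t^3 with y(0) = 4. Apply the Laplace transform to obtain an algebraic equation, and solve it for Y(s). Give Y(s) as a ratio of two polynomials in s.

Y(s) = (4*s^4 + 6)/(s^5 - 6*s^4)

Laplace-transform each side.
The derivative rules (L{y'} = sY - y(0) = sY - 4) turn the left side into (s - 6)Y - (4).
The right side is L{t^3} = 6/s^4.
So (s - 6)Y = 6/s^4 + (4).
Isolate Y and clear denominators.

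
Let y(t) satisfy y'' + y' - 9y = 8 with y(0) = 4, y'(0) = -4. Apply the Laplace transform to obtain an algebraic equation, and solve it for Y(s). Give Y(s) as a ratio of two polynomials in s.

Laplace-transform each side.
The derivative rules (L{y''} = s^2 Y - s·y(0) - y'(0) and L{y'} = sY - y(0), with y(0) = 4, y'(0) = -4) turn the left side into (s^2 + s - 9)Y - (4*s).
The right side is L{8} = 8/s.
So (s^2 + s - 9)Y = 8/s + (4*s).
Divide through and combine into a single rational function.

Y(s) = (4*s^2 + 8)/(s^3 + s^2 - 9*s)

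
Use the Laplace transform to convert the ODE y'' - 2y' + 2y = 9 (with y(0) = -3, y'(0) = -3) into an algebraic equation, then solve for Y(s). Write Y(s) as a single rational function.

Apply the Laplace transform to the equation.
The derivative rules (L{y''} = s^2 Y - s·y(0) - y'(0) and L{y'} = sY - y(0), with y(0) = -3, y'(0) = -3) turn the left side into (s^2 - 2*s + 2)Y - (-3*s + 3).
The right side is L{9} = 9/s.
So (s^2 - 2*s + 2)Y = 9/s + (-3*s + 3).
Divide through and combine into a single rational function.

Y(s) = (-3*s^2 + 3*s + 9)/(s^3 - 2*s^2 + 2*s)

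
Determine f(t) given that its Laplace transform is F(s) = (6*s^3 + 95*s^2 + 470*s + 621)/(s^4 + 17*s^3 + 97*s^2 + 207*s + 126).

Factor the denominator: s^4 + 17*s^3 + 97*s^2 + 207*s + 126 = (s + 1)*(s + 3)*(s + 6)*(s + 7).
Partial fraction decomposition gives [3/(s + 7)] + [-5/(s + 6)] + [4/(s + 1)] + [4/(s + 3)].
Invert each term: 3/(s + 7) ↔ 3e^(-7t); -5/(s + 6) ↔ -5e^(-6t); 4/(s + 1) ↔ 4e^(-t); 4/(s + 3) ↔ 4e^(-3t).

f(t) = 4*exp(-t) + 4*exp(-3*t) - 5*exp(-6*t) + 3*exp(-7*t)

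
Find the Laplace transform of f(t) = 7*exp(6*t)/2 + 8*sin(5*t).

By linearity of the Laplace transform, transform each term separately.
(7/2)·[L{e^(6t)} = 1/(s - 6)]; (8)·[L{sin(5t)} = 5/(s^2 + 25)].

40/(s^2 + 25) + 7/(2*(s - 6))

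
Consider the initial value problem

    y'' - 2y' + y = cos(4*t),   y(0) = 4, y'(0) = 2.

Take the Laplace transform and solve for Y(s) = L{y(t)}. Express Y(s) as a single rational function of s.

Apply the Laplace transform to the equation.
With L{y''} = s^2 Y - s·y(0) - y'(0) and L{y'} = sY - y(0), with y(0) = 4, y'(0) = 2: the LHS transforms to (s^2 - 2*s + 1)Y - (4*s - 6).
The right side is L{cos(4*t)} = s/(s^2 + 16).
So (s^2 - 2*s + 1)Y = s/(s^2 + 16) + (4*s - 6).
Divide through and combine into a single rational function.

Y(s) = (4*s^3 - 6*s^2 + 65*s - 96)/(s^4 - 2*s^3 + 17*s^2 - 32*s + 16)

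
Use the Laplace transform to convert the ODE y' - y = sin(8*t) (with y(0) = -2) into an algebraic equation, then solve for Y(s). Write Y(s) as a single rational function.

Laplace-transform each side.
With L{y'} = sY - y(0) = sY - (-2): the LHS transforms to (s - 1)Y - (-2).
The right side is L{sin(8*t)} = 8/(s^2 + 64).
So (s - 1)Y = 8/(s^2 + 64) + (-2).
Solve for Y(s) and write it as one ratio of polynomials.

Y(s) = (-2*s^2 - 120)/(s^3 - s^2 + 64*s - 64)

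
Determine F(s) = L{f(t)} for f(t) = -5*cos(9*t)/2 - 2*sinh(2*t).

Apply the Laplace transform termwise.
(-5/2)·[L{cos(9t)} = s/(s^2 + 81)]; (-2)·[L{sinh(2t)} = 2/(s^2 - 4)].

F(s) = -5*s/(2*(s^2 + 81)) - 4/(s^2 - 4)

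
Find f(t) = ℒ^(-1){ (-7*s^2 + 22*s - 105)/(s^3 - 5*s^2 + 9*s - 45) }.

Factor the denominator: s^3 - 5*s^2 + 9*s - 45 = (s - 5)*(s^2 + 9).
Partial fraction decomposition gives [-5/(s - 5)] + [-2*s/(s^2 + 9)] + [12/(s^2 + 9)].
Invert each term: -5/(s - 5) ↔ -5e^(5t); -2·s/(s^2 + 9) ↔ -2cos(3t); 4·3/(s^2 + 9) ↔ 4sin(3t).

f(t) = -5*exp(5*t) + 4*sin(3*t) - 2*cos(3*t)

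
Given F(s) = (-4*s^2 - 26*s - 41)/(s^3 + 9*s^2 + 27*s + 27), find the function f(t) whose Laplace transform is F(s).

f(t) = t^2*exp(-3*t)/2 - 2*t*exp(-3*t) - 4*exp(-3*t)

Factor the denominator: s^3 + 9*s^2 + 27*s + 27 = (s + 3)^3.
Partial fraction decomposition gives [-4/(s + 3)] + [-2/(s + 3)^2] + [(s + 3)^(-3)].
Invert each term: -4/(s + 3) ↔ -4e^(-3t); -2/(s + 3)^2 ↔ -2t·e^(-3t); 1/(s + 3)^3 ↔ (1/2)t^2·e^(-3t).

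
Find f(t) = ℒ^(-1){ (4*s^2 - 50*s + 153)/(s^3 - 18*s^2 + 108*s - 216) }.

Factor the denominator: s^3 - 18*s^2 + 108*s - 216 = (s - 6)^3.
Partial fraction decomposition gives [4/(s - 6)] + [-2/(s - 6)^2] + [-3/(s - 6)^3].
Invert each term: 4/(s - 6) ↔ 4e^(6t); -2/(s - 6)^2 ↔ -2t·e^(6t); -3/(s - 6)^3 ↔ (-3/2)t^2·e^(6t).

f(t) = -3*t^2*exp(6*t)/2 - 2*t*exp(6*t) + 4*exp(6*t)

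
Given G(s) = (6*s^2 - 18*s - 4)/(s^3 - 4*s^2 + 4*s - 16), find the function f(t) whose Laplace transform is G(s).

f(t) = exp(4*t) + sin(2*t) + 5*cos(2*t)

Factor the denominator: s^3 - 4*s^2 + 4*s - 16 = (s - 4)*(s^2 + 4).
Partial fraction decomposition gives [1/(s - 4)] + [5*s/(s^2 + 4)] + [2/(s^2 + 4)].
Invert each term: 1/(s - 4) ↔ e^(4t); 5·s/(s^2 + 4) ↔ 5cos(2t); 1·2/(s^2 + 4) ↔ sin(2t).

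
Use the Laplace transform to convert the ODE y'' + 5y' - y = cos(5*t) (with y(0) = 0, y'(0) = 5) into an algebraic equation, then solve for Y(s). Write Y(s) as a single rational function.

Take the Laplace transform of both sides.
With L{y''} = s^2 Y - s·y(0) - y'(0) and L{y'} = sY - y(0), with y(0) = 0, y'(0) = 5: the LHS transforms to (s^2 + 5*s - 1)Y - (5).
The right side is L{cos(5*t)} = s/(s^2 + 25).
So (s^2 + 5*s - 1)Y = s/(s^2 + 25) + (5).
Divide through and combine into a single rational function.

Y(s) = (5*s^2 + s + 125)/(s^4 + 5*s^3 + 24*s^2 + 125*s - 25)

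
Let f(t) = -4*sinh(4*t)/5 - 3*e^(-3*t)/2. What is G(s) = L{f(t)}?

Apply the Laplace transform termwise.
(-3/2)·[L{e^(-3t)} = 1/(s + 3)]; (-4/5)·[L{sinh(4t)} = 4/(s^2 - 16)].

G(s) = -16/(5*(s^2 - 16)) - 3/(2*(s + 3))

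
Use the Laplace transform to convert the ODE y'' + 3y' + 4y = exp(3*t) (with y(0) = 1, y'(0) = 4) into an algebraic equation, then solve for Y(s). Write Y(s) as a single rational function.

Laplace-transform each side.
The derivative rules (L{y''} = s^2 Y - s·y(0) - y'(0) and L{y'} = sY - y(0), with y(0) = 1, y'(0) = 4) turn the left side into (s^2 + 3*s + 4)Y - (s + 7).
The right side is L{exp(3*t)} = 1/(s - 3).
So (s^2 + 3*s + 4)Y = 1/(s - 3) + (s + 7).
Divide through and combine into a single rational function.

Y(s) = (s^2 + 4*s - 20)/(s^3 - 5*s - 12)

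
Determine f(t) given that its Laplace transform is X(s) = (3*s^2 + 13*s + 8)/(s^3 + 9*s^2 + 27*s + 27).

Factor the denominator: s^3 + 9*s^2 + 27*s + 27 = (s + 3)^3.
Partial fraction decomposition gives [3/(s + 3)] + [-5/(s + 3)^2] + [-4/(s + 3)^3].
Invert each term: 3/(s + 3) ↔ 3e^(-3t); -5/(s + 3)^2 ↔ -5t·e^(-3t); -4/(s + 3)^3 ↔ (-2)t^2·e^(-3t).

f(t) = -2*t^2*exp(-3*t) - 5*t*exp(-3*t) + 3*exp(-3*t)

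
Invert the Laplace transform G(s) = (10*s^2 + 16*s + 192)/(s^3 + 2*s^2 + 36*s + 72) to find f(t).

f(t) = sin(6*t) + 5*cos(6*t) + 5*exp(-2*t)

Factor the denominator: s^3 + 2*s^2 + 36*s + 72 = (s + 2)*(s^2 + 36).
Partial fraction decomposition gives [5/(s + 2)] + [5*s/(s^2 + 36)] + [6/(s^2 + 36)].
Invert each term: 5/(s + 2) ↔ 5e^(-2t); 5·s/(s^2 + 36) ↔ 5cos(6t); 1·6/(s^2 + 36) ↔ sin(6t).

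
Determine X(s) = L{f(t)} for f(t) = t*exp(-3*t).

L{e^(-3t)} = 1/(s + 3).
Then apply L{t·g(t)} = -d/ds[G(s)] with G(s) = 1/(s + 3):
differentiating 1 time and applying the sign gives (s + 3)^(-2).

X(s) = (s + 3)^(-2)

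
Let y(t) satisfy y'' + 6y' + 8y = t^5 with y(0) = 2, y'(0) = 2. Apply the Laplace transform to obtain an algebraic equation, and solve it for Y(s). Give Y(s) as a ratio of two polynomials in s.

Take the Laplace transform of both sides.
With L{y''} = s^2 Y - s·y(0) - y'(0) and L{y'} = sY - y(0), with y(0) = 2, y'(0) = 2: the LHS transforms to (s^2 + 6*s + 8)Y - (2*s + 14).
The right side is L{t^5} = 120/s^6.
So (s^2 + 6*s + 8)Y = 120/s^6 + (2*s + 14).
Solve for Y(s) and write it as one ratio of polynomials.

Y(s) = (2*s^7 + 14*s^6 + 120)/(s^8 + 6*s^7 + 8*s^6)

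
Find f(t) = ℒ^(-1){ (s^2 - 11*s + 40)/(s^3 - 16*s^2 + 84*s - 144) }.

Factor the denominator: s^3 - 16*s^2 + 84*s - 144 = (s - 6)^2*(s - 4).
Partial fraction decomposition gives [-2/(s - 6)] + [5/(s - 6)^2] + [3/(s - 4)].
Invert each term: -2/(s - 6) ↔ -2e^(6t); 5/(s - 6)^2 ↔ 5t·e^(6t); 3/(s - 4) ↔ 3e^(4t).

f(t) = 5*t*exp(6*t) - 2*exp(6*t) + 3*exp(4*t)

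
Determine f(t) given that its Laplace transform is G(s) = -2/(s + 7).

Since L{e^(-7t)} = 1/(s + 7), the inverse is exp(-7*t), scaled by -2.

f(t) = -2*exp(-7*t)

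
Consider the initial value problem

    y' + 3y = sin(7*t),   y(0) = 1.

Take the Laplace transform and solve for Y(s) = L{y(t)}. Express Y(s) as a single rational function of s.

Y(s) = (s^2 + 56)/(s^3 + 3*s^2 + 49*s + 147)

Apply the Laplace transform to the equation.
Using L{y'} = sY - y(0) = sY - 1, the left side becomes (s + 3)Y - (1).
The right side is L{sin(7*t)} = 7/(s^2 + 49).
So (s + 3)Y = 7/(s^2 + 49) + (1).
Solve for Y(s) and write it as one ratio of polynomials.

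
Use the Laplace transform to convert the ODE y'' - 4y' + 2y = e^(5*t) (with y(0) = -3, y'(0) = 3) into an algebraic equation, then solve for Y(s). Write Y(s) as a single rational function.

Y(s) = (-3*s^2 + 30*s - 74)/(s^3 - 9*s^2 + 22*s - 10)

Transform both sides with L{·}.
With L{y''} = s^2 Y - s·y(0) - y'(0) and L{y'} = sY - y(0), with y(0) = -3, y'(0) = 3: the LHS transforms to (s^2 - 4*s + 2)Y - (-3*s + 15).
The right side is L{e^(5*t)} = 1/(s - 5).
So (s^2 - 4*s + 2)Y = 1/(s - 5) + (-3*s + 15).
Divide through and combine into a single rational function.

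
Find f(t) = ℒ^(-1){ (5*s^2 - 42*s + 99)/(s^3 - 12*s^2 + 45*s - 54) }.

f(t) = -6*t*exp(3*t) + 3*exp(6*t) + 2*exp(3*t)

Factor the denominator: s^3 - 12*s^2 + 45*s - 54 = (s - 6)*(s - 3)^2.
Partial fraction decomposition gives [2/(s - 3)] + [-6/(s - 3)^2] + [3/(s - 6)].
Invert each term: 2/(s - 3) ↔ 2e^(3t); -6/(s - 3)^2 ↔ -6t·e^(3t); 3/(s - 6) ↔ 3e^(6t).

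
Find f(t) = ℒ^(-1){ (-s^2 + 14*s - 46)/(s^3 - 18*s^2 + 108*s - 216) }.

f(t) = t^2*exp(6*t) + 2*t*exp(6*t) - exp(6*t)

Factor the denominator: s^3 - 18*s^2 + 108*s - 216 = (s - 6)^3.
Partial fraction decomposition gives [-1/(s - 6)] + [2/(s - 6)^2] + [2/(s - 6)^3].
Invert each term: -1/(s - 6) ↔ -e^(6t); 2/(s - 6)^2 ↔ 2t·e^(6t); 2/(s - 6)^3 ↔ (1)t^2·e^(6t).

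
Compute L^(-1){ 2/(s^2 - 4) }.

Since L{sinh(2t)} = 2/(s^2 - 4), the inverse is sinh(2*t).

sinh(2*t)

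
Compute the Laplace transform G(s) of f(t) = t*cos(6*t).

L{cos(6t)} = s/(s^2 + 36).
Then apply L{t·g(t)} = -d/ds[H(s)] with H(s) = s/(s^2 + 36):
differentiating 1 time and applying the sign gives (s - 6)*(s + 6)/(s^2 + 36)^2.

G(s) = (s - 6)*(s + 6)/(s^2 + 36)^2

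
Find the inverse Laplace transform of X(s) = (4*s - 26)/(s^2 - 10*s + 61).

-exp(5*t)*sin(6*t) + 4*exp(5*t)*cos(6*t)

Complete the square in the denominator: s^2 - 10*s + 61 = (s - 5)^2 + 6^2.
Split the numerator to match: 4*s - 26 = 4·(s - 5) - 1·6.
Invert each term: 4·(s - 5)/((s - 5)^2 + 36) ↔ 4e^(5t)cos(6t); -1·6/((s - 5)^2 + 36) ↔ -e^(5t)sin(6t).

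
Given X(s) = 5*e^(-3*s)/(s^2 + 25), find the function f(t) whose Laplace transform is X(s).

f(t) = Heaviside(t - 3)*(sin(5*t - 15))

The factor e^(-3s) signals a time shift by c = 3 (second shifting theorem).
L{sin(5t)} = 5/(s^2 + 25), so L^-1{5/(s^2 + 25)} = sin(5*t).
Hence the inverse is u(t - 3) times that function evaluated at t - 3.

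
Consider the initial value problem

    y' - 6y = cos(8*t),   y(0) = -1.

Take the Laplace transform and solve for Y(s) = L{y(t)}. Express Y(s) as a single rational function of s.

Laplace-transform each side.
Using L{y'} = sY - y(0) = sY - (-1), the left side becomes (s - 6)Y - (-1).
The right side is L{cos(8*t)} = s/(s^2 + 64).
So (s - 6)Y = s/(s^2 + 64) + (-1).
Divide through and combine into a single rational function.

Y(s) = (-s^2 + s - 64)/(s^3 - 6*s^2 + 64*s - 384)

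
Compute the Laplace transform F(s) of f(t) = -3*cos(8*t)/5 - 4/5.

By linearity of the Laplace transform, transform each term separately.
L{-4/5} = (-4/5)/s; (-3/5)·[L{cos(8t)} = s/(s^2 + 64)].

F(s) = -3*s/(5*(s^2 + 64)) - 4/(5*s)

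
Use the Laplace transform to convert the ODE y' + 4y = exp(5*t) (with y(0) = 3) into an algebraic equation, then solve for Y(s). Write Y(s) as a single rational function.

Laplace-transform each side.
With L{y'} = sY - y(0) = sY - 3: the LHS transforms to (s + 4)Y - (3).
The right side is L{exp(5*t)} = 1/(s - 5).
So (s + 4)Y = 1/(s - 5) + (3).
Isolate Y and clear denominators.

Y(s) = (3*s - 14)/(s^2 - s - 20)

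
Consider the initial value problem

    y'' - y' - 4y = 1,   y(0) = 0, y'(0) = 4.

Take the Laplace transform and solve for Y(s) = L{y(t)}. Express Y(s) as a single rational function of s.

Y(s) = (4*s + 1)/(s^3 - s^2 - 4*s)

Apply the Laplace transform to the equation.
The derivative rules (L{y''} = s^2 Y - s·y(0) - y'(0) and L{y'} = sY - y(0), with y(0) = 0, y'(0) = 4) turn the left side into (s^2 - s - 4)Y - (4).
The right side is L{1} = 1/s.
So (s^2 - s - 4)Y = 1/s + (4).
Isolate Y and clear denominators.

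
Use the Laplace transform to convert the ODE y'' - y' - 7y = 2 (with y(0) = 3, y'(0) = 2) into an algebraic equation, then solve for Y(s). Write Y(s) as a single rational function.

Take the Laplace transform of both sides.
With L{y''} = s^2 Y - s·y(0) - y'(0) and L{y'} = sY - y(0), with y(0) = 3, y'(0) = 2: the LHS transforms to (s^2 - s - 7)Y - (3*s - 1).
The right side is L{2} = 2/s.
So (s^2 - s - 7)Y = 2/s + (3*s - 1).
Isolate Y and clear denominators.

Y(s) = (3*s^2 - s + 2)/(s^3 - s^2 - 7*s)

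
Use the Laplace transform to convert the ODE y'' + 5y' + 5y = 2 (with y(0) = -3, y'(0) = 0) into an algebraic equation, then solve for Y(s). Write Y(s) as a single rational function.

Laplace-transform each side.
The derivative rules (L{y''} = s^2 Y - s·y(0) - y'(0) and L{y'} = sY - y(0), with y(0) = -3, y'(0) = 0) turn the left side into (s^2 + 5*s + 5)Y - (-3*s - 15).
The right side is L{2} = 2/s.
So (s^2 + 5*s + 5)Y = 2/s + (-3*s - 15).
Divide through and combine into a single rational function.

Y(s) = (-3*s^2 - 15*s + 2)/(s^3 + 5*s^2 + 5*s)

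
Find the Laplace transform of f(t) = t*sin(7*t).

14*s/(s^2 + 49)^2

L{sin(7t)} = 7/(s^2 + 49).
Then apply L{t·g(t)} = -d/ds[G(s)] with G(s) = 7/(s^2 + 49):
differentiating 1 time and applying the sign gives 14*s/(s^2 + 49)^2.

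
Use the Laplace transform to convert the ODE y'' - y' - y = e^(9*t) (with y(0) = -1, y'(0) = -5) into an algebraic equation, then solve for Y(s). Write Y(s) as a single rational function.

Transform both sides with L{·}.
The derivative rules (L{y''} = s^2 Y - s·y(0) - y'(0) and L{y'} = sY - y(0), with y(0) = -1, y'(0) = -5) turn the left side into (s^2 - s - 1)Y - (-s - 4).
The right side is L{e^(9*t)} = 1/(s - 9).
So (s^2 - s - 1)Y = 1/(s - 9) + (-s - 4).
Solve for Y(s) and write it as one ratio of polynomials.

Y(s) = (-s^2 + 5*s + 37)/(s^3 - 10*s^2 + 8*s + 9)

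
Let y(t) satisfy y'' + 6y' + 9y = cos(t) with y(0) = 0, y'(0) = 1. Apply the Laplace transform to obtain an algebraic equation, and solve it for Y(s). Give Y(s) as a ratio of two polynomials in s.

Take the Laplace transform of both sides.
The derivative rules (L{y''} = s^2 Y - s·y(0) - y'(0) and L{y'} = sY - y(0), with y(0) = 0, y'(0) = 1) turn the left side into (s^2 + 6*s + 9)Y - (1).
The right side is L{cos(t)} = s/(s^2 + 1).
So (s^2 + 6*s + 9)Y = s/(s^2 + 1) + (1).
Isolate Y and clear denominators.

Y(s) = (s^2 + s + 1)/(s^4 + 6*s^3 + 10*s^2 + 6*s + 9)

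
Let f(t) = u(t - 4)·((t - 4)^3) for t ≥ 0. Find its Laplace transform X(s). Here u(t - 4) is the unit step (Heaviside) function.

X(s) = 6*exp(-4*s)/s^4

By the second shifting theorem, L{u(t - c)·g(t - c)} = e^(-cs)·G(s) with c = 4 and G(s) = L{g(t)}.
L{t^3} = 3!/s^4 = 6/s^4.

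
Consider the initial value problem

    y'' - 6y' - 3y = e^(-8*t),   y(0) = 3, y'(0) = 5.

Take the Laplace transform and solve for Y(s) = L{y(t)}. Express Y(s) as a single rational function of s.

Y(s) = (3*s^2 + 11*s - 103)/(s^3 + 2*s^2 - 51*s - 24)

Transform both sides with L{·}.
Using L{y''} = s^2 Y - s·y(0) - y'(0) and L{y'} = sY - y(0), with y(0) = 3, y'(0) = 5, the left side becomes (s^2 - 6*s - 3)Y - (3*s - 13).
The right side is L{e^(-8*t)} = 1/(s + 8).
So (s^2 - 6*s - 3)Y = 1/(s + 8) + (3*s - 13).
Isolate Y and clear denominators.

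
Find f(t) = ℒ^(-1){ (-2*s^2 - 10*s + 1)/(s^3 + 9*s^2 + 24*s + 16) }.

Factor the denominator: s^3 + 9*s^2 + 24*s + 16 = (s + 1)*(s + 4)^2.
Partial fraction decomposition gives [-3/(s + 4)] + [-3/(s + 4)^2] + [1/(s + 1)].
Invert each term: -3/(s + 4) ↔ -3e^(-4t); -3/(s + 4)^2 ↔ -3t·e^(-4t); 1/(s + 1) ↔ e^(-t).

f(t) = -3*t*exp(-4*t) + exp(-t) - 3*exp(-4*t)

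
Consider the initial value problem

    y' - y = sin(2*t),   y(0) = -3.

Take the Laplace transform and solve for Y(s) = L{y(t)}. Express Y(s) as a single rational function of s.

Y(s) = (-3*s^2 - 10)/(s^3 - s^2 + 4*s - 4)

Transform both sides with L{·}.
The derivative rules (L{y'} = sY - y(0) = sY - (-3)) turn the left side into (s - 1)Y - (-3).
The right side is L{sin(2*t)} = 2/(s^2 + 4).
So (s - 1)Y = 2/(s^2 + 4) + (-3).
Solve for Y(s) and write it as one ratio of polynomials.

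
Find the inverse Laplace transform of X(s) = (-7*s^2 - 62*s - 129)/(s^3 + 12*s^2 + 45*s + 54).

Factor the denominator: s^3 + 12*s^2 + 45*s + 54 = (s + 3)^2*(s + 6).
Partial fraction decomposition gives [-6/(s + 3)] + [-2/(s + 3)^2] + [-1/(s + 6)].
Invert each term: -6/(s + 3) ↔ -6e^(-3t); -2/(s + 3)^2 ↔ -2t·e^(-3t); -1/(s + 6) ↔ -e^(-6t).

-2*t*exp(-3*t) - 6*exp(-3*t) - exp(-6*t)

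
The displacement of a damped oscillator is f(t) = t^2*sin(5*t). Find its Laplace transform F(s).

F(s) = 10*(3*s^2 - 25)/(s^2 + 25)^3

L{sin(5t)} = 5/(s^2 + 25).
Then apply L{t^2·g(t)} = (-1)^2 d^2/ds^2[G(s)] with G(s) = 5/(s^2 + 25):
differentiating 2 times and applying the sign gives 10*(3*s^2 - 25)/(s^2 + 25)^3.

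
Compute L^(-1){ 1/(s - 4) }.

Since L{e^(4t)} = 1/(s - 4), the inverse is exp(4*t).

exp(4*t)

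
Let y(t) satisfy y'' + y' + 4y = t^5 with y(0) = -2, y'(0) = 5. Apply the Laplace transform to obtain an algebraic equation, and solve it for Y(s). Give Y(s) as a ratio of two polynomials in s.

Apply the Laplace transform to the equation.
The derivative rules (L{y''} = s^2 Y - s·y(0) - y'(0) and L{y'} = sY - y(0), with y(0) = -2, y'(0) = 5) turn the left side into (s^2 + s + 4)Y - (-2*s + 3).
The right side is L{t^5} = 120/s^6.
So (s^2 + s + 4)Y = 120/s^6 + (-2*s + 3).
Isolate Y and clear denominators.

Y(s) = (-2*s^7 + 3*s^6 + 120)/(s^8 + s^7 + 4*s^6)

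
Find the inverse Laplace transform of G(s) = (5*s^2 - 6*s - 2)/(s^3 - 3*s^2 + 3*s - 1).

Factor the denominator: s^3 - 3*s^2 + 3*s - 1 = (s - 1)^3.
Partial fraction decomposition gives [5/(s - 1)] + [4/(s - 1)^2] + [-3/(s - 1)^3].
Invert each term: 5/(s - 1) ↔ 5e^(t); 4/(s - 1)^2 ↔ 4t·e^(t); -3/(s - 1)^3 ↔ (-3/2)t^2·e^(t).

-3*t^2*exp(t)/2 + 4*t*exp(t) + 5*exp(t)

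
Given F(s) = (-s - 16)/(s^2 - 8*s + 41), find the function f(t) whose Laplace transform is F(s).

Complete the square in the denominator: s^2 - 8*s + 41 = (s - 4)^2 + 5^2.
Split the numerator to match: -s - 16 = -1·(s - 4) - 4·5.
Invert each term: -1·(s - 4)/((s - 4)^2 + 25) ↔ -e^(4t)cos(5t); -4·5/((s - 4)^2 + 25) ↔ -4e^(4t)sin(5t).

f(t) = -4*exp(4*t)*sin(5*t) - exp(4*t)*cos(5*t)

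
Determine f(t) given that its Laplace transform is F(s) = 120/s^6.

f(t) = t^5

Since L{t^5} = 5!/s^6 = 120/s^6, the inverse is t^5.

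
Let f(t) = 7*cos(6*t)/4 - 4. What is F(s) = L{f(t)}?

By linearity of the Laplace transform, transform each term separately.
(7/4)·[L{cos(6t)} = s/(s^2 + 36)]; L{-4} = -4/s.

F(s) = 7*s/(4*(s^2 + 36)) - 4/s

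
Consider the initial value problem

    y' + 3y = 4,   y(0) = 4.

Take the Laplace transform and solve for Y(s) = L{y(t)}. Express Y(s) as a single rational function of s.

Y(s) = (4*s + 4)/(s^2 + 3*s)

Transform both sides with L{·}.
The derivative rules (L{y'} = sY - y(0) = sY - 4) turn the left side into (s + 3)Y - (4).
The right side is L{4} = 4/s.
So (s + 3)Y = 4/s + (4).
Isolate Y and clear denominators.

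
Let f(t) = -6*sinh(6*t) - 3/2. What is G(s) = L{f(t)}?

G(s) = -36/(s^2 - 36) - 3/(2*s)

Apply the Laplace transform termwise.
L{-3/2} = (-3/2)/s; (-6)·[L{sinh(6t)} = 6/(s^2 - 36)].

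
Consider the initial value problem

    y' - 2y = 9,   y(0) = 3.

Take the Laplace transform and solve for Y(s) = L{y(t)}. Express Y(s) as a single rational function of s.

Take the Laplace transform of both sides.
Using L{y'} = sY - y(0) = sY - 3, the left side becomes (s - 2)Y - (3).
The right side is L{9} = 9/s.
So (s - 2)Y = 9/s + (3).
Solve for Y(s) and write it as one ratio of polynomials.

Y(s) = (3*s + 9)/(s^2 - 2*s)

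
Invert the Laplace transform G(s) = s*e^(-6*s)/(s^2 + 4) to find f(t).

f(t) = Heaviside(t - 6)*(cos(2*t - 12))

The factor e^(-6s) signals a time shift by c = 6 (second shifting theorem).
L{cos(2t)} = s/(s^2 + 4), so L^-1{s/(s^2 + 4)} = cos(2*t).
Hence the inverse is u(t - 6) times that function evaluated at t - 6.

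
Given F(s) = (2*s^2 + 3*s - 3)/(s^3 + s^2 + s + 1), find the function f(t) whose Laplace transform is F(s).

Factor the denominator: s^3 + s^2 + s + 1 = (s + 1)*(s^2 + 1).
Partial fraction decomposition gives [-2/(s + 1)] + [4*s/(s^2 + 1)] + [-1/(s^2 + 1)].
Invert each term: -2/(s + 1) ↔ -2e^(-t); 4·s/(s^2 + 1) ↔ 4cos(t); -1·1/(s^2 + 1) ↔ -sin(t).

f(t) = -sin(t) + 4*cos(t) - 2*exp(-t)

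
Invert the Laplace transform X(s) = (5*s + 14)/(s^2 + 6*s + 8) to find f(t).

Factor the denominator: s^2 + 6*s + 8 = (s + 2)*(s + 4).
Partial fraction decomposition gives [3/(s + 4)] + [2/(s + 2)].
Invert each term: 3/(s + 4) ↔ 3e^(-4t); 2/(s + 2) ↔ 2e^(-2t).

f(t) = 2*exp(-2*t) + 3*exp(-4*t)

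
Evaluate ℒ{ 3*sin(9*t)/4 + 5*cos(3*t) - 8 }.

Apply the Laplace transform termwise.
(3/4)·[L{sin(9t)} = 9/(s^2 + 81)]; (5)·[L{cos(3t)} = s/(s^2 + 9)]; L{-8} = -8/s.

5*s/(s^2 + 9) + 27/(4*(s^2 + 81)) - 8/s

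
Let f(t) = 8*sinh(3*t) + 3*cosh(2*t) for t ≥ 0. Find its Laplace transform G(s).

G(s) = 3*s/(s^2 - 4) + 24/(s^2 - 9)

Apply the Laplace transform termwise.
(8)·[L{sinh(3t)} = 3/(s^2 - 9)]; (3)·[L{cosh(2t)} = s/(s^2 - 4)].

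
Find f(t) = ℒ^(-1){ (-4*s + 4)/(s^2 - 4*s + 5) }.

f(t) = -4*exp(2*t)*sin(t) - 4*exp(2*t)*cos(t)

Complete the square in the denominator: s^2 - 4*s + 5 = (s - 2)^2 + 1^2.
Split the numerator to match: -4*s + 4 = -4·(s - 2) - 4·1.
Invert each term: -4·(s - 2)/((s - 2)^2 + 1) ↔ -4e^(2t)cos(t); -4·1/((s - 2)^2 + 1) ↔ -4e^(2t)sin(t).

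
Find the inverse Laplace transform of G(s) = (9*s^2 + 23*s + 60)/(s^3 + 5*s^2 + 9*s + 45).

sin(3*t) + 4*cos(3*t) + 5*exp(-5*t)

Factor the denominator: s^3 + 5*s^2 + 9*s + 45 = (s + 5)*(s^2 + 9).
Partial fraction decomposition gives [5/(s + 5)] + [4*s/(s^2 + 9)] + [3/(s^2 + 9)].
Invert each term: 5/(s + 5) ↔ 5e^(-5t); 4·s/(s^2 + 9) ↔ 4cos(3t); 1·3/(s^2 + 9) ↔ sin(3t).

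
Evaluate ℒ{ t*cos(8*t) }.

L{cos(8t)} = s/(s^2 + 64).
Then apply L{t·g(t)} = -d/ds[G(s)] with G(s) = s/(s^2 + 64):
differentiating 1 time and applying the sign gives (s - 8)*(s + 8)/(s^2 + 64)^2.

(s - 8)*(s + 8)/(s^2 + 64)^2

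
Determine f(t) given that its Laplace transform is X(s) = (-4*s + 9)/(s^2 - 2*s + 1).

Factor the denominator: s^2 - 2*s + 1 = (s - 1)^2.
Partial fraction decomposition gives [-4/(s - 1)] + [5/(s - 1)^2].
Invert each term: -4/(s - 1) ↔ -4e^(t); 5/(s - 1)^2 ↔ 5t·e^(t).

f(t) = 5*t*exp(t) - 4*exp(t)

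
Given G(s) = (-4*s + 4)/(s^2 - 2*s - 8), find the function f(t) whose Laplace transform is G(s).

f(t) = -2*exp(4*t) - 2*exp(-2*t)

Factor the denominator: s^2 - 2*s - 8 = (s - 4)*(s + 2).
Partial fraction decomposition gives [-2/(s + 2)] + [-2/(s - 4)].
Invert each term: -2/(s + 2) ↔ -2e^(-2t); -2/(s - 4) ↔ -2e^(4t).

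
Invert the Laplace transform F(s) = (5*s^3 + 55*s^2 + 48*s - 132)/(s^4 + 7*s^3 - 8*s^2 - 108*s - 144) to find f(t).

Factor the denominator: s^4 + 7*s^3 - 8*s^2 - 108*s - 144 = (s - 4)*(s + 2)*(s + 3)*(s + 6).
Partial fraction decomposition gives [4/(s + 3)] + [2/(s + 2)] + [3/(s - 4)] + [-4/(s + 6)].
Invert each term: 4/(s + 3) ↔ 4e^(-3t); 2/(s + 2) ↔ 2e^(-2t); 3/(s - 4) ↔ 3e^(4t); -4/(s + 6) ↔ -4e^(-6t).

f(t) = 3*exp(4*t) + 2*exp(-2*t) + 4*exp(-3*t) - 4*exp(-6*t)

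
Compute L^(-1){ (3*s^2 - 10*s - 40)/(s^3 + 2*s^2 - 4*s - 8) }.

2*t*exp(-2*t) - 3*exp(2*t) + 6*exp(-2*t)

Factor the denominator: s^3 + 2*s^2 - 4*s - 8 = (s - 2)*(s + 2)^2.
Partial fraction decomposition gives [6/(s + 2)] + [2/(s + 2)^2] + [-3/(s - 2)].
Invert each term: 6/(s + 2) ↔ 6e^(-2t); 2/(s + 2)^2 ↔ 2t·e^(-2t); -3/(s - 2) ↔ -3e^(2t).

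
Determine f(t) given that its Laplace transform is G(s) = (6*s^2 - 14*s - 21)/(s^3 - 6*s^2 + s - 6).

f(t) = 3*exp(6*t) + 4*sin(t) + 3*cos(t)

Factor the denominator: s^3 - 6*s^2 + s - 6 = (s - 6)*(s^2 + 1).
Partial fraction decomposition gives [3/(s - 6)] + [3*s/(s^2 + 1)] + [4/(s^2 + 1)].
Invert each term: 3/(s - 6) ↔ 3e^(6t); 3·s/(s^2 + 1) ↔ 3cos(t); 4·1/(s^2 + 1) ↔ 4sin(t).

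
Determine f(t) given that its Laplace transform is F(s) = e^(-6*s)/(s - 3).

The factor e^(-6s) signals a time shift by c = 6 (second shifting theorem).
L{e^(3t)} = 1/(s - 3), so L^-1{1/(s - 3)} = e^(3*t).
Hence the inverse is u(t - 6) times that function evaluated at t - 6.

f(t) = Heaviside(t - 6)*(exp(3*t - 18))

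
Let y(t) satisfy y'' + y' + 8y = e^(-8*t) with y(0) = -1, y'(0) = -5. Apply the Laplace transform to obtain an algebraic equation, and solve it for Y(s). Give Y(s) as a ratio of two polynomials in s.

Take the Laplace transform of both sides.
The derivative rules (L{y''} = s^2 Y - s·y(0) - y'(0) and L{y'} = sY - y(0), with y(0) = -1, y'(0) = -5) turn the left side into (s^2 + s + 8)Y - (-s - 6).
The right side is L{e^(-8*t)} = 1/(s + 8).
So (s^2 + s + 8)Y = 1/(s + 8) + (-s - 6).
Solve for Y(s) and write it as one ratio of polynomials.

Y(s) = (-s^2 - 14*s - 47)/(s^3 + 9*s^2 + 16*s + 64)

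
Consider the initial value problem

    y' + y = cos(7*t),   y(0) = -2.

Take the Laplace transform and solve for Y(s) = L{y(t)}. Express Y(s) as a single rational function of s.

Take the Laplace transform of both sides.
Using L{y'} = sY - y(0) = sY - (-2), the left side becomes (s + 1)Y - (-2).
The right side is L{cos(7*t)} = s/(s^2 + 49).
So (s + 1)Y = s/(s^2 + 49) + (-2).
Divide through and combine into a single rational function.

Y(s) = (-2*s^2 + s - 98)/(s^3 + s^2 + 49*s + 49)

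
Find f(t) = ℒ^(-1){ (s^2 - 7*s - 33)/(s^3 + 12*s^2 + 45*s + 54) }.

Factor the denominator: s^3 + 12*s^2 + 45*s + 54 = (s + 3)^2*(s + 6).
Partial fraction decomposition gives [-4/(s + 3)] + [-1/(s + 3)^2] + [5/(s + 6)].
Invert each term: -4/(s + 3) ↔ -4e^(-3t); -1/(s + 3)^2 ↔ -t·e^(-3t); 5/(s + 6) ↔ 5e^(-6t).

f(t) = -t*exp(-3*t) - 4*exp(-3*t) + 5*exp(-6*t)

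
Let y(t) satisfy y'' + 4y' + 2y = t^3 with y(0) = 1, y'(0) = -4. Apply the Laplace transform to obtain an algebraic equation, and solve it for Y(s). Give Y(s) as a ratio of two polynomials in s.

Laplace-transform each side.
With L{y''} = s^2 Y - s·y(0) - y'(0) and L{y'} = sY - y(0), with y(0) = 1, y'(0) = -4: the LHS transforms to (s^2 + 4*s + 2)Y - (s).
The right side is L{t^3} = 6/s^4.
So (s^2 + 4*s + 2)Y = 6/s^4 + (s).
Solve for Y(s) and write it as one ratio of polynomials.

Y(s) = (s^5 + 6)/(s^6 + 4*s^5 + 2*s^4)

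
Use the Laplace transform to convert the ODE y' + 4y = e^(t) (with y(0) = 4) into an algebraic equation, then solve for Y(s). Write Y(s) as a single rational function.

Y(s) = (4*s - 3)/(s^2 + 3*s - 4)

Transform both sides with L{·}.
With L{y'} = sY - y(0) = sY - 4: the LHS transforms to (s + 4)Y - (4).
The right side is L{e^(t)} = 1/(s - 1).
So (s + 4)Y = 1/(s - 1) + (4).
Solve for Y(s) and write it as one ratio of polynomials.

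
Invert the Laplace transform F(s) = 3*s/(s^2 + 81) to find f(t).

f(t) = 3*cos(9*t)

Since L{cos(9t)} = s/(s^2 + 81), the inverse is cos(9*t), scaled by 3.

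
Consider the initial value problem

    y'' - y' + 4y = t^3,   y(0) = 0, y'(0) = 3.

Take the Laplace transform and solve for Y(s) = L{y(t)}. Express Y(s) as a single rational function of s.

Y(s) = (3*s^4 + 6)/(s^6 - s^5 + 4*s^4)

Apply the Laplace transform to the equation.
Using L{y''} = s^2 Y - s·y(0) - y'(0) and L{y'} = sY - y(0), with y(0) = 0, y'(0) = 3, the left side becomes (s^2 - s + 4)Y - (3).
The right side is L{t^3} = 6/s^4.
So (s^2 - s + 4)Y = 6/s^4 + (3).
Isolate Y and clear denominators.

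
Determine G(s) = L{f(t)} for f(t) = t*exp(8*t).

G(s) = (s - 8)^(-2)

L{t} = 1!/s^2 = 1/s^2.
By the first shifting theorem, multiplying by e^(8t) replaces s with s - 8.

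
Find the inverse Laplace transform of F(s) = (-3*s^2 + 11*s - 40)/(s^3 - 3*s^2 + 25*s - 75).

-exp(3*t) + sin(5*t) - 2*cos(5*t)

Factor the denominator: s^3 - 3*s^2 + 25*s - 75 = (s - 3)*(s^2 + 25).
Partial fraction decomposition gives [-1/(s - 3)] + [-2*s/(s^2 + 25)] + [5/(s^2 + 25)].
Invert each term: -1/(s - 3) ↔ -e^(3t); -2·s/(s^2 + 25) ↔ -2cos(5t); 1·5/(s^2 + 25) ↔ sin(5t).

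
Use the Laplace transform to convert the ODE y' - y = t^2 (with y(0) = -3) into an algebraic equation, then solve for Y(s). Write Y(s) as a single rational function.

Apply the Laplace transform to the equation.
The derivative rules (L{y'} = sY - y(0) = sY - (-3)) turn the left side into (s - 1)Y - (-3).
The right side is L{t^2} = 2/s^3.
So (s - 1)Y = 2/s^3 + (-3).
Divide through and combine into a single rational function.

Y(s) = (-3*s^3 + 2)/(s^4 - s^3)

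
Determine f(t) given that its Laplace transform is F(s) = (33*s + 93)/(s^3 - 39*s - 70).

Factor the denominator: s^3 - 39*s - 70 = (s - 7)*(s + 2)*(s + 5).
Partial fraction decomposition gives [-1/(s + 2)] + [-2/(s + 5)] + [3/(s - 7)].
Invert each term: -1/(s + 2) ↔ -e^(-2t); -2/(s + 5) ↔ -2e^(-5t); 3/(s - 7) ↔ 3e^(7t).

f(t) = 3*exp(7*t) - exp(-2*t) - 2*exp(-5*t)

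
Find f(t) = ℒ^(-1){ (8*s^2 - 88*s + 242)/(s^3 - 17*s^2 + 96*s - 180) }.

Factor the denominator: s^3 - 17*s^2 + 96*s - 180 = (s - 6)^2*(s - 5).
Partial fraction decomposition gives [6/(s - 6)] + [2/(s - 6)^2] + [2/(s - 5)].
Invert each term: 6/(s - 6) ↔ 6e^(6t); 2/(s - 6)^2 ↔ 2t·e^(6t); 2/(s - 5) ↔ 2e^(5t).

f(t) = 2*t*exp(6*t) + 6*exp(6*t) + 2*exp(5*t)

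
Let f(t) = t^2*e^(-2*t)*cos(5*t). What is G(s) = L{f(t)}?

L{cos(5t)} = s/(s^2 + 25).
Multiplying by e^(-2t) shifts s → s + 2, so L{e^(-2*t)*cos(5*t)} = (s + 2)/((s + 2)^2 + 25).
Then apply L{t^2·g(t)} = (-1)^2 d^2/ds^2[H(s)] with H(s) = (s + 2)/((s + 2)^2 + 25):
differentiating 2 times and applying the sign gives 2*(s + 2)*(s^2 + 4*s - 71)/(s^2 + 4*s + 29)^3.

G(s) = 2*(s + 2)*(s^2 + 4*s - 71)/(s^2 + 4*s + 29)^3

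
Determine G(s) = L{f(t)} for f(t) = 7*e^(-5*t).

L{7} = 7/s.
By the first shifting theorem, multiplying by e^(-5t) replaces s with s + 5.

G(s) = 7/(s + 5)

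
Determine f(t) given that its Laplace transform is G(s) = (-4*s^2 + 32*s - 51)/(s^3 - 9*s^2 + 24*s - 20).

f(t) = t*exp(2*t) + exp(5*t) - 5*exp(2*t)

Factor the denominator: s^3 - 9*s^2 + 24*s - 20 = (s - 5)*(s - 2)^2.
Partial fraction decomposition gives [-5/(s - 2)] + [(s - 2)^(-2)] + [1/(s - 5)].
Invert each term: -5/(s - 2) ↔ -5e^(2t); 1/(s - 2)^2 ↔ t·e^(2t); 1/(s - 5) ↔ e^(5t).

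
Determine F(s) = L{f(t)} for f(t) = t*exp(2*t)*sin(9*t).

L{sin(9t)} = 9/(s^2 + 81).
Multiplying by e^(2t) shifts s → s - 2, so L{exp(2*t)*sin(9*t)} = 9/((s - 2)^2 + 81).
Then apply L{t·g(t)} = -d/ds[G(s)] with G(s) = 9/((s - 2)^2 + 81):
differentiating 1 time and applying the sign gives 18*(s - 2)/(s^2 - 4*s + 85)^2.

F(s) = 18*(s - 2)/(s^2 - 4*s + 85)^2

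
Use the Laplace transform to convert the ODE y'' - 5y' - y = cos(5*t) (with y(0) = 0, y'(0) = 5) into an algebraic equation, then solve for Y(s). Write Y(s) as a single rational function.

Apply the Laplace transform to the equation.
The derivative rules (L{y''} = s^2 Y - s·y(0) - y'(0) and L{y'} = sY - y(0), with y(0) = 0, y'(0) = 5) turn the left side into (s^2 - 5*s - 1)Y - (5).
The right side is L{cos(5*t)} = s/(s^2 + 25).
So (s^2 - 5*s - 1)Y = s/(s^2 + 25) + (5).
Solve for Y(s) and write it as one ratio of polynomials.

Y(s) = (5*s^2 + s + 125)/(s^4 - 5*s^3 + 24*s^2 - 125*s - 25)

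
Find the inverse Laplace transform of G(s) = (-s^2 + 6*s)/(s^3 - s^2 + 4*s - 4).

Factor the denominator: s^3 - s^2 + 4*s - 4 = (s - 1)*(s^2 + 4).
Partial fraction decomposition gives [1/(s - 1)] + [-2*s/(s^2 + 4)] + [4/(s^2 + 4)].
Invert each term: 1/(s - 1) ↔ e^(t); -2·s/(s^2 + 4) ↔ -2cos(2t); 2·2/(s^2 + 4) ↔ 2sin(2t).

exp(t) + 2*sin(2*t) - 2*cos(2*t)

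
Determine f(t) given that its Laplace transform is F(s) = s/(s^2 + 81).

f(t) = cos(9*t)

Since L{cos(9t)} = s/(s^2 + 81), the inverse is cos(9*t).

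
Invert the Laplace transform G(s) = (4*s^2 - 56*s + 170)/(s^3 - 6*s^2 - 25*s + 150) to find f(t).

f(t) = -2*exp(6*t) + exp(5*t) + 5*exp(-5*t)

Factor the denominator: s^3 - 6*s^2 - 25*s + 150 = (s - 6)*(s - 5)*(s + 5).
Partial fraction decomposition gives [5/(s + 5)] + [-2/(s - 6)] + [1/(s - 5)].
Invert each term: 5/(s + 5) ↔ 5e^(-5t); -2/(s - 6) ↔ -2e^(6t); 1/(s - 5) ↔ e^(5t).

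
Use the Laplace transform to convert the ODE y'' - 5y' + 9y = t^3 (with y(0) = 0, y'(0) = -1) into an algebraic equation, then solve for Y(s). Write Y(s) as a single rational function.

Apply the Laplace transform to the equation.
With L{y''} = s^2 Y - s·y(0) - y'(0) and L{y'} = sY - y(0), with y(0) = 0, y'(0) = -1: the LHS transforms to (s^2 - 5*s + 9)Y - (-1).
The right side is L{t^3} = 6/s^4.
So (s^2 - 5*s + 9)Y = 6/s^4 + (-1).
Solve for Y(s) and write it as one ratio of polynomials.

Y(s) = (-s^4 + 6)/(s^6 - 5*s^5 + 9*s^4)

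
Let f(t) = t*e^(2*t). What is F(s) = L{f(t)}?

L{e^(2t)} = 1/(s - 2).
Then apply L{t·g(t)} = -d/ds[G(s)] with G(s) = 1/(s - 2):
differentiating 1 time and applying the sign gives (s - 2)^(-2).

F(s) = (s - 2)^(-2)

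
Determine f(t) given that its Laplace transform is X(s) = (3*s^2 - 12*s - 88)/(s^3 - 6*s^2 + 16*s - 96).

f(t) = -exp(6*t) + 3*sin(4*t) + 4*cos(4*t)

Factor the denominator: s^3 - 6*s^2 + 16*s - 96 = (s - 6)*(s^2 + 16).
Partial fraction decomposition gives [-1/(s - 6)] + [4*s/(s^2 + 16)] + [12/(s^2 + 16)].
Invert each term: -1/(s - 6) ↔ -e^(6t); 4·s/(s^2 + 16) ↔ 4cos(4t); 3·4/(s^2 + 16) ↔ 3sin(4t).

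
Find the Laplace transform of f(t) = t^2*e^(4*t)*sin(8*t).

L{sin(8t)} = 8/(s^2 + 64).
Multiplying by e^(4t) shifts s → s - 4, so L{e^(4*t)*sin(8*t)} = 8/((s - 4)^2 + 64).
Then apply L{t^2·g(t)} = (-1)^2 d^2/ds^2[G(s)] with G(s) = 8/((s - 4)^2 + 64):
differentiating 2 times and applying the sign gives 16*(3*s^2 - 24*s - 16)/(s^2 - 8*s + 80)^3.

16*(3*s^2 - 24*s - 16)/(s^2 - 8*s + 80)^3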